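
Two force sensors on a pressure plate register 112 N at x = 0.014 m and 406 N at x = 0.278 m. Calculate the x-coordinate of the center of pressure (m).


COP_x = (F1*x1 + F2*x2) / (F1 + F2)
COP_x = (112*0.014 + 406*0.278) / (112 + 406)
Numerator = 114.4360
Denominator = 518
COP_x = 0.2209


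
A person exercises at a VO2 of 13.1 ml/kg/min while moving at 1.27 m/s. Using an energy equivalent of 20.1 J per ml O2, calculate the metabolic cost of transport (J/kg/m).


Power per kg = VO2 * 20.1 / 60
Power per kg = 13.1 * 20.1 / 60 = 4.3885 W/kg
Cost = power_per_kg / speed
Cost = 4.3885 / 1.27
Cost = 3.4555


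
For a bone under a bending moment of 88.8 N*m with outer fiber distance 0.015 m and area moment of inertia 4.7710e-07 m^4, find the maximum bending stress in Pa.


sigma = M * c / I
sigma = 88.8 * 0.015 / 4.7710e-07
M * c = 1.3320
sigma = 2.7919e+06


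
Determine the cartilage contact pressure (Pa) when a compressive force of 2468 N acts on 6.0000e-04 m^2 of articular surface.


P = F / A
P = 2468 / 6.0000e-04
P = 4.1133e+06


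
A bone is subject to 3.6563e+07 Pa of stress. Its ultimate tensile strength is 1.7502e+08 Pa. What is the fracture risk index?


FRI = applied / ultimate
FRI = 3.6563e+07 / 1.7502e+08
FRI = 0.2089


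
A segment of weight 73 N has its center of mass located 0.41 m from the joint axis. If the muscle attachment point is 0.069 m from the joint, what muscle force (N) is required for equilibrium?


F_muscle = W * d_load / d_muscle
F_muscle = 73 * 0.41 / 0.069
Numerator = 29.9300
F_muscle = 433.7681


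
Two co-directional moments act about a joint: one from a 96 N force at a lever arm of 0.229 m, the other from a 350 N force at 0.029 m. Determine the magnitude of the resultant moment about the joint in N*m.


M = F1 * d1 + F2 * d2
M = 96 * 0.229 + 350 * 0.029
M = 21.9840 + 10.1500
M = 32.1340


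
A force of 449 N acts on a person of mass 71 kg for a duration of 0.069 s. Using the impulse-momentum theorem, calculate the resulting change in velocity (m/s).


J = F * dt = 449 * 0.069 = 30.9810 N*s
delta_v = J / m
delta_v = 30.9810 / 71
delta_v = 0.4364


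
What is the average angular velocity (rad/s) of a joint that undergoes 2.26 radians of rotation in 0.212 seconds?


omega = delta_theta / delta_t
omega = 2.26 / 0.212
omega = 10.6604


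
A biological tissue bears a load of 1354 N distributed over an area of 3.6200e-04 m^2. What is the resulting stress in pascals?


stress = F / A
stress = 1354 / 3.6200e-04
stress = 3.7403e+06


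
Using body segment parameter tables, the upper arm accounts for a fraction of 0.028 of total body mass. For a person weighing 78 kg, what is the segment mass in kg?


m_segment = body_mass * fraction
m_segment = 78 * 0.028
m_segment = 2.1840


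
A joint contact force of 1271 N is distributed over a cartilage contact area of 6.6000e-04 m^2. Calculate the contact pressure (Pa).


P = F / A
P = 1271 / 6.6000e-04
P = 1.9258e+06


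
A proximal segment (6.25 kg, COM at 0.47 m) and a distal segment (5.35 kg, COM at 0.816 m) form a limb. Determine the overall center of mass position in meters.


COM = (m1*x1 + m2*x2) / (m1 + m2)
COM = (6.25*0.47 + 5.35*0.816) / (6.25 + 5.35)
Numerator = 7.3031
Denominator = 11.6000
COM = 0.6296


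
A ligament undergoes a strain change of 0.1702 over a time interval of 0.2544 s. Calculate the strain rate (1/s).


strain_rate = delta_strain / delta_t
strain_rate = 0.1702 / 0.2544
strain_rate = 0.6690


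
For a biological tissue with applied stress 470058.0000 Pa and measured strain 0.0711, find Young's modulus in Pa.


E = stress / strain
E = 470058.0000 / 0.0711
E = 6.6112e+06


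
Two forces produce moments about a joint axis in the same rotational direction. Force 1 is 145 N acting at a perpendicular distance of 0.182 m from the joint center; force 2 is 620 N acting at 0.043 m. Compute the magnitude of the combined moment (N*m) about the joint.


M = F1 * d1 + F2 * d2
M = 145 * 0.182 + 620 * 0.043
M = 26.3900 + 26.6600
M = 53.0500


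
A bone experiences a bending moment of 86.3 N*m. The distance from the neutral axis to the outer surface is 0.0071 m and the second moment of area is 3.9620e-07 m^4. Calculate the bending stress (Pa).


sigma = M * c / I
sigma = 86.3 * 0.0071 / 3.9620e-07
M * c = 0.6127
sigma = 1.5465e+06


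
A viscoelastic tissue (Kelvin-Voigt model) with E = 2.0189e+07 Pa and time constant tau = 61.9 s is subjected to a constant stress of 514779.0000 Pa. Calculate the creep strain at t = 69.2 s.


epsilon(t) = (sigma/E) * (1 - exp(-t/tau))
sigma/E = 514779.0000 / 2.0189e+07 = 0.0255
exp(-t/tau) = exp(-69.2 / 61.9) = 0.3270
epsilon = 0.0255 * (1 - 0.3270)
epsilon = 0.0172


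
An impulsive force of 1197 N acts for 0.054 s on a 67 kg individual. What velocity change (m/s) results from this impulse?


J = F * dt = 1197 * 0.054 = 64.6380 N*s
delta_v = J / m
delta_v = 64.6380 / 67
delta_v = 0.9647


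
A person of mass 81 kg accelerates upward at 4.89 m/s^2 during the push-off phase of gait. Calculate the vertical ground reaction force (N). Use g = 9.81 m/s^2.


GRF = m * (g + a)
GRF = 81 * (9.81 + 4.89)
GRF = 81 * 14.7000
GRF = 1190.7000


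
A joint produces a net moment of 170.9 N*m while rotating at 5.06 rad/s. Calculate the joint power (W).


P = M * omega
P = 170.9 * 5.06
P = 864.7540


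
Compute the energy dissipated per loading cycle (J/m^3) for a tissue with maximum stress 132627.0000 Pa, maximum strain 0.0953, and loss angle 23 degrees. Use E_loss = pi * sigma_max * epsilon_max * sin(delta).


E_loss = pi * sigma_max * epsilon_max * sin(delta)
delta = 23 deg = 0.4014 rad
sin(delta) = 0.3907
E_loss = pi * 132627.0000 * 0.0953 * 0.3907
E_loss = 15515.0340


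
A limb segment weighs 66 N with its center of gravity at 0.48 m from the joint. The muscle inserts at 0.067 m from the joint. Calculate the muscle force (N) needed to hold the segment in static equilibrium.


F_muscle = W * d_load / d_muscle
F_muscle = 66 * 0.48 / 0.067
Numerator = 31.6800
F_muscle = 472.8358


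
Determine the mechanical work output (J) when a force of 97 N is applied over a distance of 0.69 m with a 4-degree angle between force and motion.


W = F * d * cos(theta)
theta = 4 deg = 0.0698 rad
cos(theta) = 0.9976
W = 97 * 0.69 * 0.9976
W = 66.7670


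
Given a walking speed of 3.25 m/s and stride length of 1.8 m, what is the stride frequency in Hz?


f = v / stride_length
f = 3.25 / 1.8
f = 1.8056


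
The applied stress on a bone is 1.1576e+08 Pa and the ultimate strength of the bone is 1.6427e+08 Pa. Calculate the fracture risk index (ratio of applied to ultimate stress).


FRI = applied / ultimate
FRI = 1.1576e+08 / 1.6427e+08
FRI = 0.7047


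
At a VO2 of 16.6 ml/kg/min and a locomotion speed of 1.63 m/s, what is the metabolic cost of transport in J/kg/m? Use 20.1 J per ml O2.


Power per kg = VO2 * 20.1 / 60
Power per kg = 16.6 * 20.1 / 60 = 5.5610 W/kg
Cost = power_per_kg / speed
Cost = 5.5610 / 1.63
Cost = 3.4117


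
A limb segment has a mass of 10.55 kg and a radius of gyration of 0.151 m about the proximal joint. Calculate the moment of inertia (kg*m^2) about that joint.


I = m * k^2
I = 10.55 * 0.151^2
k^2 = 0.0228
I = 0.2406


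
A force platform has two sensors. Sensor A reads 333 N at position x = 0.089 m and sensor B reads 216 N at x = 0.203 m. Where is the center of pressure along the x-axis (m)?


COP_x = (F1*x1 + F2*x2) / (F1 + F2)
COP_x = (333*0.089 + 216*0.203) / (333 + 216)
Numerator = 73.4850
Denominator = 549
COP_x = 0.1339


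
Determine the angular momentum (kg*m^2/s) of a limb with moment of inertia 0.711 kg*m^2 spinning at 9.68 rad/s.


L = I * omega
L = 0.711 * 9.68
L = 6.8825


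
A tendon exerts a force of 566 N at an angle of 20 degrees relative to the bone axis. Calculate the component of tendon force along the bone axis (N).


F_eff = F_tendon * cos(theta)
theta = 20 deg = 0.3491 rad
cos(theta) = 0.9397
F_eff = 566 * 0.9397
F_eff = 531.8660


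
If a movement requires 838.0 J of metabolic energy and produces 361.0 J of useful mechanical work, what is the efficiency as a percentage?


eta = (W_mech / E_meta) * 100
eta = (361.0 / 838.0) * 100
ratio = 0.4308
eta = 43.0788


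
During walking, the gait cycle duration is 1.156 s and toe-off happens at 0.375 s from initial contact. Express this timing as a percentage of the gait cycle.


pct = (event_time / cycle_time) * 100
pct = (0.375 / 1.156) * 100
ratio = 0.3244
pct = 32.4394


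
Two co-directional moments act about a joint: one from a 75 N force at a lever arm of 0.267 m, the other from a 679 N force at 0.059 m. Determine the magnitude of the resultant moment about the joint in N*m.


M = F1 * d1 + F2 * d2
M = 75 * 0.267 + 679 * 0.059
M = 20.0250 + 40.0610
M = 60.0860


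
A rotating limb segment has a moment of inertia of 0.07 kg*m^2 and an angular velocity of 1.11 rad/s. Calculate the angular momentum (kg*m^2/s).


L = I * omega
L = 0.07 * 1.11
L = 0.0777


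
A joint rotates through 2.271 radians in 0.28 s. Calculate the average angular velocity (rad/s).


omega = delta_theta / delta_t
omega = 2.271 / 0.28
omega = 8.1107


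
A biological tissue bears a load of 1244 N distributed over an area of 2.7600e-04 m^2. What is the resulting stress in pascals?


stress = F / A
stress = 1244 / 2.7600e-04
stress = 4.5072e+06


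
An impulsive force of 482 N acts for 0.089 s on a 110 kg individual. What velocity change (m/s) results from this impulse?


J = F * dt = 482 * 0.089 = 42.8980 N*s
delta_v = J / m
delta_v = 42.8980 / 110
delta_v = 0.3900


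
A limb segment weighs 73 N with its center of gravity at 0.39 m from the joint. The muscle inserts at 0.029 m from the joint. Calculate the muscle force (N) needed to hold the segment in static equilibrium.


F_muscle = W * d_load / d_muscle
F_muscle = 73 * 0.39 / 0.029
Numerator = 28.4700
F_muscle = 981.7241


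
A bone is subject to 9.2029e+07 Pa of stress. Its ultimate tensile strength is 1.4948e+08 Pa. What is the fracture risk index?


FRI = applied / ultimate
FRI = 9.2029e+07 / 1.4948e+08
FRI = 0.6157


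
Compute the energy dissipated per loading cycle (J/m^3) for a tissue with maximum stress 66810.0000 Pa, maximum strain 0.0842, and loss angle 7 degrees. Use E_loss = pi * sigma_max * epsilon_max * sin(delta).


E_loss = pi * sigma_max * epsilon_max * sin(delta)
delta = 7 deg = 0.1222 rad
sin(delta) = 0.1219
E_loss = pi * 66810.0000 * 0.0842 * 0.1219
E_loss = 2153.7630


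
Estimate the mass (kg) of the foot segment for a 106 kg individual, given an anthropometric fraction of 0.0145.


m_segment = body_mass * fraction
m_segment = 106 * 0.0145
m_segment = 1.5370


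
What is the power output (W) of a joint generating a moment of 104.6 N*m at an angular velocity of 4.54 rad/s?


P = M * omega
P = 104.6 * 4.54
P = 474.8840


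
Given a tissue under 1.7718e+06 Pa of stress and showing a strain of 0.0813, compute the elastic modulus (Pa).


E = stress / strain
E = 1.7718e+06 / 0.0813
E = 2.1793e+07


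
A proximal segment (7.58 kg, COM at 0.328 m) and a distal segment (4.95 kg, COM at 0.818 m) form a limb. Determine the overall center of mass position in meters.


COM = (m1*x1 + m2*x2) / (m1 + m2)
COM = (7.58*0.328 + 4.95*0.818) / (7.58 + 4.95)
Numerator = 6.5353
Denominator = 12.5300
COM = 0.5216


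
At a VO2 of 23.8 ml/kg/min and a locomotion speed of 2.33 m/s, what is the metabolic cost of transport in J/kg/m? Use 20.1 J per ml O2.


Power per kg = VO2 * 20.1 / 60
Power per kg = 23.8 * 20.1 / 60 = 7.9730 W/kg
Cost = power_per_kg / speed
Cost = 7.9730 / 2.33
Cost = 3.4219


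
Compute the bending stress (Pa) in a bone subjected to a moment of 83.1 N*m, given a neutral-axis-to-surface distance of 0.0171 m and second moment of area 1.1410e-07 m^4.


sigma = M * c / I
sigma = 83.1 * 0.0171 / 1.1410e-07
M * c = 1.4210
sigma = 1.2454e+07


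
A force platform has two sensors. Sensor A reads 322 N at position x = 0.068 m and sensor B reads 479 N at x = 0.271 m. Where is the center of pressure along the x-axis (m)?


COP_x = (F1*x1 + F2*x2) / (F1 + F2)
COP_x = (322*0.068 + 479*0.271) / (322 + 479)
Numerator = 151.7050
Denominator = 801
COP_x = 0.1894


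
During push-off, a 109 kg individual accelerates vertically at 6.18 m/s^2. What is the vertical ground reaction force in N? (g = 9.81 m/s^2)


GRF = m * (g + a)
GRF = 109 * (9.81 + 6.18)
GRF = 109 * 15.9900
GRF = 1742.9100


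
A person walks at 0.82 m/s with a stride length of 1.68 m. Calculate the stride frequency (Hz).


f = v / stride_length
f = 0.82 / 1.68
f = 0.4881


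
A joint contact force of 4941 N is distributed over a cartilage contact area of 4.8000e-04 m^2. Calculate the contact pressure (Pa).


P = F / A
P = 4941 / 4.8000e-04
P = 1.0294e+07


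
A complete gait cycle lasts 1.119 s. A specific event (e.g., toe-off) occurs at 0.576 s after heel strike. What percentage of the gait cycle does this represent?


pct = (event_time / cycle_time) * 100
pct = (0.576 / 1.119) * 100
ratio = 0.5147
pct = 51.4745


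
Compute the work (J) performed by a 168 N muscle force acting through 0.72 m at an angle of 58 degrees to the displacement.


W = F * d * cos(theta)
theta = 58 deg = 1.0123 rad
cos(theta) = 0.5299
W = 168 * 0.72 * 0.5299
W = 64.0990


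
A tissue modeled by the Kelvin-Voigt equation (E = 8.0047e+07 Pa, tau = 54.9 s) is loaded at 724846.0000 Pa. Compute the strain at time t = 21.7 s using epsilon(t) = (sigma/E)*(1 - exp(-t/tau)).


epsilon(t) = (sigma/E) * (1 - exp(-t/tau))
sigma/E = 724846.0000 / 8.0047e+07 = 0.0091
exp(-t/tau) = exp(-21.7 / 54.9) = 0.6735
epsilon = 0.0091 * (1 - 0.6735)
epsilon = 0.0030


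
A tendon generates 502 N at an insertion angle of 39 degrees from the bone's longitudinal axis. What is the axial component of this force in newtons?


F_eff = F_tendon * cos(theta)
theta = 39 deg = 0.6807 rad
cos(theta) = 0.7771
F_eff = 502 * 0.7771
F_eff = 390.1273


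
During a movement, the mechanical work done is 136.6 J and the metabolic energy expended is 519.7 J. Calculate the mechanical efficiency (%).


eta = (W_mech / E_meta) * 100
eta = (136.6 / 519.7) * 100
ratio = 0.2628
eta = 26.2844


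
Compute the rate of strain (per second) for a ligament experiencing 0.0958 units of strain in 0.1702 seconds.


strain_rate = delta_strain / delta_t
strain_rate = 0.0958 / 0.1702
strain_rate = 0.5629


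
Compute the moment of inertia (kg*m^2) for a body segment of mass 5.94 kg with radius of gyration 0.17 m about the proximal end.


I = m * k^2
I = 5.94 * 0.17^2
k^2 = 0.0289
I = 0.1717


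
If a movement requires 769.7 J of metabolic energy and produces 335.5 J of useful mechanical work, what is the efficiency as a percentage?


eta = (W_mech / E_meta) * 100
eta = (335.5 / 769.7) * 100
ratio = 0.4359
eta = 43.5884


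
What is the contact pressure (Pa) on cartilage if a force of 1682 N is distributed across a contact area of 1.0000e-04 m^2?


P = F / A
P = 1682 / 1.0000e-04
P = 1.6820e+07


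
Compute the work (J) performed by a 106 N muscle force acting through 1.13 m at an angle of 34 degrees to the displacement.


W = F * d * cos(theta)
theta = 34 deg = 0.5934 rad
cos(theta) = 0.8290
W = 106 * 1.13 * 0.8290
W = 99.3021


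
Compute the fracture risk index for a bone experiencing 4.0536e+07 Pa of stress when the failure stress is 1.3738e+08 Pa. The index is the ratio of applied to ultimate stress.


FRI = applied / ultimate
FRI = 4.0536e+07 / 1.3738e+08
FRI = 0.2951


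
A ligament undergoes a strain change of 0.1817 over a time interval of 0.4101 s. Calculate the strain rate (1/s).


strain_rate = delta_strain / delta_t
strain_rate = 0.1817 / 0.4101
strain_rate = 0.4431


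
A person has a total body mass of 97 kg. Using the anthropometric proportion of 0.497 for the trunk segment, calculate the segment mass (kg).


m_segment = body_mass * fraction
m_segment = 97 * 0.497
m_segment = 48.2090


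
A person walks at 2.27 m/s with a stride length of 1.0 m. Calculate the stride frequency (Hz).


f = v / stride_length
f = 2.27 / 1.0
f = 2.2700


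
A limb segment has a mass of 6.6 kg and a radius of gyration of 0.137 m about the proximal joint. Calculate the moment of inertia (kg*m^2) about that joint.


I = m * k^2
I = 6.6 * 0.137^2
k^2 = 0.0188
I = 0.1239


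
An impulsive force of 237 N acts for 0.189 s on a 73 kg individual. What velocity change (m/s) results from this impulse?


J = F * dt = 237 * 0.189 = 44.7930 N*s
delta_v = J / m
delta_v = 44.7930 / 73
delta_v = 0.6136


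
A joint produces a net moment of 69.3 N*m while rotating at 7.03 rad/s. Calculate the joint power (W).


P = M * omega
P = 69.3 * 7.03
P = 487.1790


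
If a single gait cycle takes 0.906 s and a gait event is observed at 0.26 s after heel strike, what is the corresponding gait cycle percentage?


pct = (event_time / cycle_time) * 100
pct = (0.26 / 0.906) * 100
ratio = 0.2870
pct = 28.6976


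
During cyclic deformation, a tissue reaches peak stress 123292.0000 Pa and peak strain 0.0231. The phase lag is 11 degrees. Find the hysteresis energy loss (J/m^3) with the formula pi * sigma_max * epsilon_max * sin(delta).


E_loss = pi * sigma_max * epsilon_max * sin(delta)
delta = 11 deg = 0.1920 rad
sin(delta) = 0.1908
E_loss = pi * 123292.0000 * 0.0231 * 0.1908
E_loss = 1707.2440


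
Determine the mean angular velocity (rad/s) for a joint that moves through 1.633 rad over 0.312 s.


omega = delta_theta / delta_t
omega = 1.633 / 0.312
omega = 5.2340


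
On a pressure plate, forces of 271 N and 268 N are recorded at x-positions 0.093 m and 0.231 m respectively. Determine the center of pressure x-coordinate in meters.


COP_x = (F1*x1 + F2*x2) / (F1 + F2)
COP_x = (271*0.093 + 268*0.231) / (271 + 268)
Numerator = 87.1110
Denominator = 539
COP_x = 0.1616


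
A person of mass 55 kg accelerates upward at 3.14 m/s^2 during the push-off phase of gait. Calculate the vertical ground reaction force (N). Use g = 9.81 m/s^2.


GRF = m * (g + a)
GRF = 55 * (9.81 + 3.14)
GRF = 55 * 12.9500
GRF = 712.2500


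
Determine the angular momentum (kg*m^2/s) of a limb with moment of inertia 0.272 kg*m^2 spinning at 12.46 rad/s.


L = I * omega
L = 0.272 * 12.46
L = 3.3891


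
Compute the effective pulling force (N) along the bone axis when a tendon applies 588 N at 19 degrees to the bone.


F_eff = F_tendon * cos(theta)
theta = 19 deg = 0.3316 rad
cos(theta) = 0.9455
F_eff = 588 * 0.9455
F_eff = 555.9649


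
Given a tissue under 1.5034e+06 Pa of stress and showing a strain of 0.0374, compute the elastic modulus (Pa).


E = stress / strain
E = 1.5034e+06 / 0.0374
E = 4.0198e+07


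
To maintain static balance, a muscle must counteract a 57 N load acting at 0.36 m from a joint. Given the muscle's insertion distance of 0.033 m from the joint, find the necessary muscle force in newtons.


F_muscle = W * d_load / d_muscle
F_muscle = 57 * 0.36 / 0.033
Numerator = 20.5200
F_muscle = 621.8182


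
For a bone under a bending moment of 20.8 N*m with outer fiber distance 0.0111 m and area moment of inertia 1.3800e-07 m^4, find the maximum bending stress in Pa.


sigma = M * c / I
sigma = 20.8 * 0.0111 / 1.3800e-07
M * c = 0.2309
sigma = 1.6730e+06


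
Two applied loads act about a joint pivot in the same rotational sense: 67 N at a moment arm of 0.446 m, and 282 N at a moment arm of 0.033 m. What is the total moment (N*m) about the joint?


M = F1 * d1 + F2 * d2
M = 67 * 0.446 + 282 * 0.033
M = 29.8820 + 9.3060
M = 39.1880


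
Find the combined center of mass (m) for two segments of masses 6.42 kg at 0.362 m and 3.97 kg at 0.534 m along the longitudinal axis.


COM = (m1*x1 + m2*x2) / (m1 + m2)
COM = (6.42*0.362 + 3.97*0.534) / (6.42 + 3.97)
Numerator = 4.4440
Denominator = 10.3900
COM = 0.4277


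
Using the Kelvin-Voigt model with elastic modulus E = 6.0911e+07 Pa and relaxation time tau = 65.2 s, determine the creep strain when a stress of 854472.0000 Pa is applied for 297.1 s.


epsilon(t) = (sigma/E) * (1 - exp(-t/tau))
sigma/E = 854472.0000 / 6.0911e+07 = 0.0140
exp(-t/tau) = exp(-297.1 / 65.2) = 0.0105
epsilon = 0.0140 * (1 - 0.0105)
epsilon = 0.0139


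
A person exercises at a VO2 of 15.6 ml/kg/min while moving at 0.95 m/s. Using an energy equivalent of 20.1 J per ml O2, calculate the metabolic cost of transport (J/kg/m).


Power per kg = VO2 * 20.1 / 60
Power per kg = 15.6 * 20.1 / 60 = 5.2260 W/kg
Cost = power_per_kg / speed
Cost = 5.2260 / 0.95
Cost = 5.5011


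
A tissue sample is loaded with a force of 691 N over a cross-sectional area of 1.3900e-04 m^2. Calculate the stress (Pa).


stress = F / A
stress = 691 / 1.3900e-04
stress = 4.9712e+06


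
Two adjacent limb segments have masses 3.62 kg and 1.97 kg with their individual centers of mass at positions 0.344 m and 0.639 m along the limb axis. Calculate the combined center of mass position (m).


COM = (m1*x1 + m2*x2) / (m1 + m2)
COM = (3.62*0.344 + 1.97*0.639) / (3.62 + 1.97)
Numerator = 2.5041
Denominator = 5.5900
COM = 0.4480


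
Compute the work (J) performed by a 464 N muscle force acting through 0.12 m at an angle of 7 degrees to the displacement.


W = F * d * cos(theta)
theta = 7 deg = 0.1222 rad
cos(theta) = 0.9925
W = 464 * 0.12 * 0.9925
W = 55.2650


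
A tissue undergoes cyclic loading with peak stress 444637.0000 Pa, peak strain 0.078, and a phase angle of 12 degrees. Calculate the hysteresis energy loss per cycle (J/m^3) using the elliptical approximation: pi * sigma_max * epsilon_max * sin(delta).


E_loss = pi * sigma_max * epsilon_max * sin(delta)
delta = 12 deg = 0.2094 rad
sin(delta) = 0.2079
E_loss = pi * 444637.0000 * 0.078 * 0.2079
E_loss = 22653.1700


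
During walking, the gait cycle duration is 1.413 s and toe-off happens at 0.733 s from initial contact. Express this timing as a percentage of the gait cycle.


pct = (event_time / cycle_time) * 100
pct = (0.733 / 1.413) * 100
ratio = 0.5188
pct = 51.8754


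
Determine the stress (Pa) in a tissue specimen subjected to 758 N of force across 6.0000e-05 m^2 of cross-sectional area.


stress = F / A
stress = 758 / 6.0000e-05
stress = 1.2633e+07


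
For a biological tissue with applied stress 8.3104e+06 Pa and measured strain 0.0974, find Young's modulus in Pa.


E = stress / strain
E = 8.3104e+06 / 0.0974
E = 8.5322e+07


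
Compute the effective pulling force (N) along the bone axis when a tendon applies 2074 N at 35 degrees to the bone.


F_eff = F_tendon * cos(theta)
theta = 35 deg = 0.6109 rad
cos(theta) = 0.8192
F_eff = 2074 * 0.8192
F_eff = 1698.9213


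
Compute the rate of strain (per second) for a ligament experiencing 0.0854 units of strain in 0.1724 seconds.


strain_rate = delta_strain / delta_t
strain_rate = 0.0854 / 0.1724
strain_rate = 0.4954


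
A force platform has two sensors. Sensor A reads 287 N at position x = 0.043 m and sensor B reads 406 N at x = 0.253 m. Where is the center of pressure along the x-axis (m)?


COP_x = (F1*x1 + F2*x2) / (F1 + F2)
COP_x = (287*0.043 + 406*0.253) / (287 + 406)
Numerator = 115.0590
Denominator = 693
COP_x = 0.1660


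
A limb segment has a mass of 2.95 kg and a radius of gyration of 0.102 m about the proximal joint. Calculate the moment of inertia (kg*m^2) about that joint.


I = m * k^2
I = 2.95 * 0.102^2
k^2 = 0.0104
I = 0.0307


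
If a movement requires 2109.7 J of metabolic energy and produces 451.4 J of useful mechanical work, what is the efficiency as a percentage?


eta = (W_mech / E_meta) * 100
eta = (451.4 / 2109.7) * 100
ratio = 0.2140
eta = 21.3964


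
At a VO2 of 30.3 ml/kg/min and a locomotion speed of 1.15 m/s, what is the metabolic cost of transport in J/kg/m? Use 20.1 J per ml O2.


Power per kg = VO2 * 20.1 / 60
Power per kg = 30.3 * 20.1 / 60 = 10.1505 W/kg
Cost = power_per_kg / speed
Cost = 10.1505 / 1.15
Cost = 8.8265


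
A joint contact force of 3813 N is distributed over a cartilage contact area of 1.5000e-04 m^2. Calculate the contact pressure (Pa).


P = F / A
P = 3813 / 1.5000e-04
P = 2.5420e+07


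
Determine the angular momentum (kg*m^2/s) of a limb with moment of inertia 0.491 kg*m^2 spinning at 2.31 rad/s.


L = I * omega
L = 0.491 * 2.31
L = 1.1342


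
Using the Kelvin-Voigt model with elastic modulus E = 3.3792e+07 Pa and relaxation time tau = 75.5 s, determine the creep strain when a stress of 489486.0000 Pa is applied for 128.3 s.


epsilon(t) = (sigma/E) * (1 - exp(-t/tau))
sigma/E = 489486.0000 / 3.3792e+07 = 0.0145
exp(-t/tau) = exp(-128.3 / 75.5) = 0.1828
epsilon = 0.0145 * (1 - 0.1828)
epsilon = 0.0118


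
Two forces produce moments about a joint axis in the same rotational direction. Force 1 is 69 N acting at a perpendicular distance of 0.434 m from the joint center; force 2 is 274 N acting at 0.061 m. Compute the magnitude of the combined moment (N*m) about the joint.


M = F1 * d1 + F2 * d2
M = 69 * 0.434 + 274 * 0.061
M = 29.9460 + 16.7140
M = 46.6600


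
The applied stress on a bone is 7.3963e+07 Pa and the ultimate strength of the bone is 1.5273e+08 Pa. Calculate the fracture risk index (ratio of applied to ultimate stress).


FRI = applied / ultimate
FRI = 7.3963e+07 / 1.5273e+08
FRI = 0.4843


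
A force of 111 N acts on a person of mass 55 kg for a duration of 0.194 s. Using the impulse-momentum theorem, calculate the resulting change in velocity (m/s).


J = F * dt = 111 * 0.194 = 21.5340 N*s
delta_v = J / m
delta_v = 21.5340 / 55
delta_v = 0.3915


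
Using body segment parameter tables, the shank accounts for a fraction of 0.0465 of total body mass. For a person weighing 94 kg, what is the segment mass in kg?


m_segment = body_mass * fraction
m_segment = 94 * 0.0465
m_segment = 4.3710


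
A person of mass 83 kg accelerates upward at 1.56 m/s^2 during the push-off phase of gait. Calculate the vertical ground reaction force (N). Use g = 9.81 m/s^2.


GRF = m * (g + a)
GRF = 83 * (9.81 + 1.56)
GRF = 83 * 11.3700
GRF = 943.7100


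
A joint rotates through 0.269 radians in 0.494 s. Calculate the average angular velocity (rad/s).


omega = delta_theta / delta_t
omega = 0.269 / 0.494
omega = 0.5445


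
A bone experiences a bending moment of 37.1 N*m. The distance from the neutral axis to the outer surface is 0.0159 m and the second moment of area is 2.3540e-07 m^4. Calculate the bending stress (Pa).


sigma = M * c / I
sigma = 37.1 * 0.0159 / 2.3540e-07
M * c = 0.5899
sigma = 2.5059e+06


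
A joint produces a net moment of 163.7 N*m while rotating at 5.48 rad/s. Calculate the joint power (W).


P = M * omega
P = 163.7 * 5.48
P = 897.0760


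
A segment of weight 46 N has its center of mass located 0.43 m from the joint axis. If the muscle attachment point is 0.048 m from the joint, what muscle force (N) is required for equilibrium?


F_muscle = W * d_load / d_muscle
F_muscle = 46 * 0.43 / 0.048
Numerator = 19.7800
F_muscle = 412.0833


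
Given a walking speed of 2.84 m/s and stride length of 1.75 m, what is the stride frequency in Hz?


f = v / stride_length
f = 2.84 / 1.75
f = 1.6229


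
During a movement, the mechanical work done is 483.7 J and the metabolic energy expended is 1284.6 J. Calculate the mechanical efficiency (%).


eta = (W_mech / E_meta) * 100
eta = (483.7 / 1284.6) * 100
ratio = 0.3765
eta = 37.6537


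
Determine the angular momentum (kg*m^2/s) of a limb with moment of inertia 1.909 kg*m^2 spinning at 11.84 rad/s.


L = I * omega
L = 1.909 * 11.84
L = 22.6026


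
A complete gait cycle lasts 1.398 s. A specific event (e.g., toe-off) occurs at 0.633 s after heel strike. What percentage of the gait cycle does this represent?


pct = (event_time / cycle_time) * 100
pct = (0.633 / 1.398) * 100
ratio = 0.4528
pct = 45.2790


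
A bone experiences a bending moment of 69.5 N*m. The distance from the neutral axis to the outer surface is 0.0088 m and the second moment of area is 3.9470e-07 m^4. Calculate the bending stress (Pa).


sigma = M * c / I
sigma = 69.5 * 0.0088 / 3.9470e-07
M * c = 0.6116
sigma = 1.5495e+06


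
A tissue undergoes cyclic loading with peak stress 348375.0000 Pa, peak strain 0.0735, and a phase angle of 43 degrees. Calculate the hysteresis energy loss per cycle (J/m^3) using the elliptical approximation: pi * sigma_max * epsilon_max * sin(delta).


E_loss = pi * sigma_max * epsilon_max * sin(delta)
delta = 43 deg = 0.7505 rad
sin(delta) = 0.6820
E_loss = pi * 348375.0000 * 0.0735 * 0.6820
E_loss = 54861.4806


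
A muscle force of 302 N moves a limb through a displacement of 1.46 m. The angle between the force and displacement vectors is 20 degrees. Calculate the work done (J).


W = F * d * cos(theta)
theta = 20 deg = 0.3491 rad
cos(theta) = 0.9397
W = 302 * 1.46 * 0.9397
W = 414.3293


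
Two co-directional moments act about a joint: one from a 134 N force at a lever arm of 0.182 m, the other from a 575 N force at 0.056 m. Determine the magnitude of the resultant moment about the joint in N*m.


M = F1 * d1 + F2 * d2
M = 134 * 0.182 + 575 * 0.056
M = 24.3880 + 32.2000
M = 56.5880


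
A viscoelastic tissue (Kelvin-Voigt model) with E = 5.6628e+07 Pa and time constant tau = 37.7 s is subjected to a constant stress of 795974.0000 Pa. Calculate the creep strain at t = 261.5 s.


epsilon(t) = (sigma/E) * (1 - exp(-t/tau))
sigma/E = 795974.0000 / 5.6628e+07 = 0.0141
exp(-t/tau) = exp(-261.5 / 37.7) = 9.7182e-04
epsilon = 0.0141 * (1 - 9.7182e-04)
epsilon = 0.0140


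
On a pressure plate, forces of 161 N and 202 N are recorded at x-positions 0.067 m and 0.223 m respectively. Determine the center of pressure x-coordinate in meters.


COP_x = (F1*x1 + F2*x2) / (F1 + F2)
COP_x = (161*0.067 + 202*0.223) / (161 + 202)
Numerator = 55.8330
Denominator = 363
COP_x = 0.1538


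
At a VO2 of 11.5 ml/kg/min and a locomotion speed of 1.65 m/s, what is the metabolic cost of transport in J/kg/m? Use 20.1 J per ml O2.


Power per kg = VO2 * 20.1 / 60
Power per kg = 11.5 * 20.1 / 60 = 3.8525 W/kg
Cost = power_per_kg / speed
Cost = 3.8525 / 1.65
Cost = 2.3348


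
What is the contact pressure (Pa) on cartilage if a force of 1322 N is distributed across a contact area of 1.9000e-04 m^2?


P = F / A
P = 1322 / 1.9000e-04
P = 6.9579e+06


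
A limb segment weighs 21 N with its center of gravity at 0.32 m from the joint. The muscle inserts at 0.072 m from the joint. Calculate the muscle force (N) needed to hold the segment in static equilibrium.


F_muscle = W * d_load / d_muscle
F_muscle = 21 * 0.32 / 0.072
Numerator = 6.7200
F_muscle = 93.3333


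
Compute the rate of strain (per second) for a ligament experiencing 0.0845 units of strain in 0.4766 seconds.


strain_rate = delta_strain / delta_t
strain_rate = 0.0845 / 0.4766
strain_rate = 0.1773


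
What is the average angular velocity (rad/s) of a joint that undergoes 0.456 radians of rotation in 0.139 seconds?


omega = delta_theta / delta_t
omega = 0.456 / 0.139
omega = 3.2806


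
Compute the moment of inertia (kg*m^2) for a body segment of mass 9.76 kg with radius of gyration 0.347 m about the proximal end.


I = m * k^2
I = 9.76 * 0.347^2
k^2 = 0.1204
I = 1.1752


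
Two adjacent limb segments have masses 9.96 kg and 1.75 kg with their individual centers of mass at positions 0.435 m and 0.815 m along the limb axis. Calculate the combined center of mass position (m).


COM = (m1*x1 + m2*x2) / (m1 + m2)
COM = (9.96*0.435 + 1.75*0.815) / (9.96 + 1.75)
Numerator = 5.7589
Denominator = 11.7100
COM = 0.4918


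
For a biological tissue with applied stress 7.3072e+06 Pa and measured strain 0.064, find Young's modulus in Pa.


E = stress / strain
E = 7.3072e+06 / 0.064
E = 1.1418e+08


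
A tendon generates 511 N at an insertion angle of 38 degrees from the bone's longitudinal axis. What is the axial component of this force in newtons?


F_eff = F_tendon * cos(theta)
theta = 38 deg = 0.6632 rad
cos(theta) = 0.7880
F_eff = 511 * 0.7880
F_eff = 402.6735


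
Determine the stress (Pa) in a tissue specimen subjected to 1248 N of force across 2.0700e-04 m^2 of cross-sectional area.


stress = F / A
stress = 1248 / 2.0700e-04
stress = 6.0290e+06


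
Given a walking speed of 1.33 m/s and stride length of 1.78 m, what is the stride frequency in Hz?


f = v / stride_length
f = 1.33 / 1.78
f = 0.7472


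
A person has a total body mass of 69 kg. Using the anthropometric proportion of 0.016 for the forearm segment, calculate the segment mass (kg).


m_segment = body_mass * fraction
m_segment = 69 * 0.016
m_segment = 1.1040


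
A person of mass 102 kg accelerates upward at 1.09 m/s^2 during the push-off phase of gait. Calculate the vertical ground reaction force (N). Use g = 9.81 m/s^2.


GRF = m * (g + a)
GRF = 102 * (9.81 + 1.09)
GRF = 102 * 10.9000
GRF = 1111.8000


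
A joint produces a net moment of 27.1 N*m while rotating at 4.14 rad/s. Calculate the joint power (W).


P = M * omega
P = 27.1 * 4.14
P = 112.1940


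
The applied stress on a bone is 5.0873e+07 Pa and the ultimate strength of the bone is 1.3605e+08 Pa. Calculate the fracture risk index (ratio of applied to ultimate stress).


FRI = applied / ultimate
FRI = 5.0873e+07 / 1.3605e+08
FRI = 0.3739


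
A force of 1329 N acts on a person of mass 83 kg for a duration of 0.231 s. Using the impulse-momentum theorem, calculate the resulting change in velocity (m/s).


J = F * dt = 1329 * 0.231 = 306.9990 N*s
delta_v = J / m
delta_v = 306.9990 / 83
delta_v = 3.6988


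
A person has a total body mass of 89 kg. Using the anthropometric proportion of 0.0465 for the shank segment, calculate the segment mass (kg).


m_segment = body_mass * fraction
m_segment = 89 * 0.0465
m_segment = 4.1385


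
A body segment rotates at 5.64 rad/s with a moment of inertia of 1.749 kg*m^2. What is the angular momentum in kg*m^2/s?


L = I * omega
L = 1.749 * 5.64
L = 9.8644


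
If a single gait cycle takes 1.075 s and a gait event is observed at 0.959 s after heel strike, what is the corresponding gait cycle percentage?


pct = (event_time / cycle_time) * 100
pct = (0.959 / 1.075) * 100
ratio = 0.8921
pct = 89.2093


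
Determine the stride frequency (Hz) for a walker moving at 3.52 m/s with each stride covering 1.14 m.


f = v / stride_length
f = 3.52 / 1.14
f = 3.0877


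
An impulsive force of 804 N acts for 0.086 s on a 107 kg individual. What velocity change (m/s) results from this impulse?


J = F * dt = 804 * 0.086 = 69.1440 N*s
delta_v = J / m
delta_v = 69.1440 / 107
delta_v = 0.6462


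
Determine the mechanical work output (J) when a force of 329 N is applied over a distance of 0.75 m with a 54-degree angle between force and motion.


W = F * d * cos(theta)
theta = 54 deg = 0.9425 rad
cos(theta) = 0.5878
W = 329 * 0.75 * 0.5878
W = 145.0360


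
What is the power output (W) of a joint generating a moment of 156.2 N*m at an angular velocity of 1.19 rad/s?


P = M * omega
P = 156.2 * 1.19
P = 185.8780


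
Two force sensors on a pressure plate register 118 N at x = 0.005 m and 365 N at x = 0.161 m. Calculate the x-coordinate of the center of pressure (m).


COP_x = (F1*x1 + F2*x2) / (F1 + F2)
COP_x = (118*0.005 + 365*0.161) / (118 + 365)
Numerator = 59.3550
Denominator = 483
COP_x = 0.1229


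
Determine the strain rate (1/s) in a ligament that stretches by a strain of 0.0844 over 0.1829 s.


strain_rate = delta_strain / delta_t
strain_rate = 0.0844 / 0.1829
strain_rate = 0.4615


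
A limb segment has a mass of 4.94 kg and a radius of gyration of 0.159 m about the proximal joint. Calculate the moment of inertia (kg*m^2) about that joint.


I = m * k^2
I = 4.94 * 0.159^2
k^2 = 0.0253
I = 0.1249


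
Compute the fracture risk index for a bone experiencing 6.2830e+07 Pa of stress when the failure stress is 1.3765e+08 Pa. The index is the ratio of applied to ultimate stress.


FRI = applied / ultimate
FRI = 6.2830e+07 / 1.3765e+08
FRI = 0.4564


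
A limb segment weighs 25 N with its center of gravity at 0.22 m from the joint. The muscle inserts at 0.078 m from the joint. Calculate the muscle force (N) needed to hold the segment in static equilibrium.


F_muscle = W * d_load / d_muscle
F_muscle = 25 * 0.22 / 0.078
Numerator = 5.5000
F_muscle = 70.5128


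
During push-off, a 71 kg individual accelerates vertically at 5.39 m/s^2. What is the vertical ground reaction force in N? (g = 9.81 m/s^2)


GRF = m * (g + a)
GRF = 71 * (9.81 + 5.39)
GRF = 71 * 15.2000
GRF = 1079.2000


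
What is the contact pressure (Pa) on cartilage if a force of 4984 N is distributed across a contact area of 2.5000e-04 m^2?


P = F / A
P = 4984 / 2.5000e-04
P = 1.9936e+07


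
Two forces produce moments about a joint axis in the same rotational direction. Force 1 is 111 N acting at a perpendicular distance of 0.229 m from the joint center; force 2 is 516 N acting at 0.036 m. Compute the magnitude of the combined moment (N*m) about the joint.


M = F1 * d1 + F2 * d2
M = 111 * 0.229 + 516 * 0.036
M = 25.4190 + 18.5760
M = 43.9950


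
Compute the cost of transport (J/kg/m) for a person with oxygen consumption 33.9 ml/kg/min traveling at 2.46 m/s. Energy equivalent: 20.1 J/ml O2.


Power per kg = VO2 * 20.1 / 60
Power per kg = 33.9 * 20.1 / 60 = 11.3565 W/kg
Cost = power_per_kg / speed
Cost = 11.3565 / 2.46
Cost = 4.6165


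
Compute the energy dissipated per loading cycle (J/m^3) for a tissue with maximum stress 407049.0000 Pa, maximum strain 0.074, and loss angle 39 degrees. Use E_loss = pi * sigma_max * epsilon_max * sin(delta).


E_loss = pi * sigma_max * epsilon_max * sin(delta)
delta = 39 deg = 0.6807 rad
sin(delta) = 0.6293
E_loss = pi * 407049.0000 * 0.074 * 0.6293
E_loss = 59552.5124


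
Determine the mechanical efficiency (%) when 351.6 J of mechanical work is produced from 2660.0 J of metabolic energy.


eta = (W_mech / E_meta) * 100
eta = (351.6 / 2660.0) * 100
ratio = 0.1322
eta = 13.2180


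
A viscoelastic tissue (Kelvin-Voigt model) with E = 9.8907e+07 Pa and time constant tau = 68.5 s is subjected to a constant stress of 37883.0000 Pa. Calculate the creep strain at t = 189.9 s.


epsilon(t) = (sigma/E) * (1 - exp(-t/tau))
sigma/E = 37883.0000 / 9.8907e+07 = 3.8302e-04
exp(-t/tau) = exp(-189.9 / 68.5) = 0.0625
epsilon = 3.8302e-04 * (1 - 0.0625)
epsilon = 3.5907e-04


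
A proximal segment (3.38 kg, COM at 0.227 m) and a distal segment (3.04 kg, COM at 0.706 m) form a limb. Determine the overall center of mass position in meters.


COM = (m1*x1 + m2*x2) / (m1 + m2)
COM = (3.38*0.227 + 3.04*0.706) / (3.38 + 3.04)
Numerator = 2.9135
Denominator = 6.4200
COM = 0.4538


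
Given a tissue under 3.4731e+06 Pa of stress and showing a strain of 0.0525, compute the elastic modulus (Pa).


E = stress / strain
E = 3.4731e+06 / 0.0525
E = 6.6154e+07


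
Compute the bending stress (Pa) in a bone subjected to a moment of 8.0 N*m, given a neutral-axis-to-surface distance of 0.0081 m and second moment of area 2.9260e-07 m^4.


sigma = M * c / I
sigma = 8.0 * 0.0081 / 2.9260e-07
M * c = 0.0648
sigma = 221462.7478


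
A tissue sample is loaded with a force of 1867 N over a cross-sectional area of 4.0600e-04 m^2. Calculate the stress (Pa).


stress = F / A
stress = 1867 / 4.0600e-04
stress = 4.5985e+06


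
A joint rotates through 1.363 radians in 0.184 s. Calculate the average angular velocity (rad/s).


omega = delta_theta / delta_t
omega = 1.363 / 0.184
omega = 7.4076
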